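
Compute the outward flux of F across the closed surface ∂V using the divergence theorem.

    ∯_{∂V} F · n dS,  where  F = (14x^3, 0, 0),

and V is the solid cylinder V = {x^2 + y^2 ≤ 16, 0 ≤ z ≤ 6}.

By the divergence theorem,

    ∯_{∂V} F · n dS = ∭_V (∇ · F) dV.

Compute the divergence:
    ∇ · F = ∂F_x/∂x + ∂F_y/∂y + ∂F_z/∂z = 42x^2 + 0 + 0 = 42x^2.

In cylindrical coordinates, x = r cos(θ), y = r sin(θ), z = z, dV = r dr dθ dz, with 0 ≤ r ≤ 4, 0 ≤ θ ≤ 2π, 0 ≤ z ≤ 6.

The integrand, after substitution and multiplying by the volume element, becomes (42r^2cos(θ)^2) · r, so

    ∭_V (∇·F) dV = ∫_0^{2π} ∫_0^{4} ∫_0^{6} (42r^2cos(θ)^2) · r dz dr dθ.

Inner (z from 0 to 6): 252r^3cos(θ)^2.
Middle (r from 0 to 4): 16128cos(θ)^2.
Outer (θ from 0 to 2π): 16128π.

Therefore ∯_{∂V} F · n dS = 16128π.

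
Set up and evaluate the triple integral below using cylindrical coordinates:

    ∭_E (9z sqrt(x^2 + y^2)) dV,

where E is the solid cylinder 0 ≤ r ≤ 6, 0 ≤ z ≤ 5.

In cylindrical coordinates, x = r cos(θ), y = r sin(θ), z = z, and dV = r dr dθ dz.

The integrand becomes 9r z, so

    ∭_E (9z sqrt(x^2 + y^2)) dV = ∫_{0}^{2π} ∫_{0}^{6} ∫_{0}^{5} (9r z) · r dz dr dθ.

Inner (z): 225r^2/2.
Middle (r from 0 to 6): 8100.
Outer (θ): 16200π.

Therefore the triple integral equals 16200π.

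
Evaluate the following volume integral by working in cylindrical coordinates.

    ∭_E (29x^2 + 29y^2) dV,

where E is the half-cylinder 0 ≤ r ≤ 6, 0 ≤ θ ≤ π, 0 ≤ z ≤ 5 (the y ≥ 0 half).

In cylindrical coordinates, x = r cos(θ), y = r sin(θ), z = z, and dV = r dr dθ dz.

The integrand becomes 29r^2, so

    ∭_E (29x^2 + 29y^2) dV = ∫_{0}^{π} ∫_{0}^{6} ∫_{0}^{5} (29r^2) · r dz dr dθ.

Inner (z): 145r^3.
Middle (r from 0 to 6): 46980.
Outer (θ): 46980π.

Therefore the triple integral equals 46980π.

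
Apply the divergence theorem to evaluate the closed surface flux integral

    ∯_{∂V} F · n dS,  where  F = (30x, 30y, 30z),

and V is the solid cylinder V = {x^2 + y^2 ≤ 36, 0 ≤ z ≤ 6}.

By the divergence theorem,

    ∯_{∂V} F · n dS = ∭_V (∇ · F) dV.

Compute the divergence:
    ∇ · F = ∂F_x/∂x + ∂F_y/∂y + ∂F_z/∂z = 30 + 30 + 30 = 90.

In cylindrical coordinates, x = r cos(θ), y = r sin(θ), z = z, dV = r dr dθ dz, with 0 ≤ r ≤ 6, 0 ≤ θ ≤ 2π, 0 ≤ z ≤ 6.

The integrand, after substitution and multiplying by the volume element, becomes (90) · r, so

    ∭_V (∇·F) dV = ∫_0^{2π} ∫_0^{6} ∫_0^{6} (90) · r dz dr dθ.

Inner (z from 0 to 6): 540r.
Middle (r from 0 to 6): 9720.
Outer (θ from 0 to 2π): 19440π.

Therefore ∯_{∂V} F · n dS = 19440π.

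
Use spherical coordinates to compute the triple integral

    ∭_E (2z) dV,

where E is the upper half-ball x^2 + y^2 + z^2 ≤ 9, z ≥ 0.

In spherical coordinates, x = ρ sin(φ) cos(θ), y = ρ sin(φ) sin(θ), z = ρ cos(φ), and dV = ρ^2 sin(φ) dρ dφ dθ.

The integrand becomes 2ρ cos(φ), so

    ∭_E (2z) dV = ∫_{0}^{2π} ∫_{0}^{π/2} ∫_{0}^{3} (2ρ cos(φ)) · ρ^2 sin(φ) dρ dφ dθ.

Inner (ρ): 81sin(2φ)/4.
Middle (φ): 81/4.
Outer (θ): 81π/2.

Therefore the triple integral equals 81π/2.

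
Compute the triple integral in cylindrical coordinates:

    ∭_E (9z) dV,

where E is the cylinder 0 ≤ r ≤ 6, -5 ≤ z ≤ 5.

In cylindrical coordinates, x = r cos(θ), y = r sin(θ), z = z, and dV = r dr dθ dz.

The integrand becomes 9z, so

    ∭_E (9z) dV = ∫_{0}^{2π} ∫_{0}^{6} ∫_{-5}^{5} (9z) · r dz dr dθ.

Inner (z): 0.
Middle (r from 0 to 6): 0.
Outer (θ): 0.

Therefore the triple integral equals 0.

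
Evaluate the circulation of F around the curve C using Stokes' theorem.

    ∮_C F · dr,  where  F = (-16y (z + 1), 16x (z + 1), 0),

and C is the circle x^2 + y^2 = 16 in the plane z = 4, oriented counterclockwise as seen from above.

Let S be the flat disk x^2 + y^2 ≤ 16 in the plane z = 4, with upward unit normal n̂ = ẑ. By Stokes' theorem,

    ∮_C F · dr = ∬_S (∇ × F) · n̂ dS = ∬_D (curl F)_z dA,

where D is the disk x^2 + y^2 ≤ 16.

Compute the curl of F = (-16y (z + 1), 16x (z + 1), 0):
    (∇ × F)_x = ∂F_z/∂y - ∂F_y/∂z = -16x,
    (∇ × F)_y = ∂F_x/∂z - ∂F_z/∂x = -16y,
    (∇ × F)_z = ∂F_y/∂x - ∂F_x/∂y = 32z + 32.

On z = 4, (curl F)_z = 160.

Convert to polar (x = r cos θ, y = r sin θ, dA = r dr dθ); the integrand becomes 160, so

    ∬_D (curl F)_z dA = ∫_0^{2π} ∫_0^{4} (160) · r dr dθ.

Inner (r from 0 to 4): 1280.
Outer (θ from 0 to 2π): 2560π.

Therefore ∮_C F · dr = 2560π.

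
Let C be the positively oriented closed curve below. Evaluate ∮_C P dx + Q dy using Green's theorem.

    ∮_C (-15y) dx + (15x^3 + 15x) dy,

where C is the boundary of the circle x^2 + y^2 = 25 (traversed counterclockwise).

Green's theorem converts the closed line integral into a double integral over the enclosed region D:

    ∮_C P dx + Q dy = ∬_D (∂Q/∂x - ∂P/∂y) dA.

Here P = -15y, Q = 15x^3 + 15x, so

    ∂Q/∂x = 45x^2 + 15,    ∂P/∂y = -15,
    ∂Q/∂x - ∂P/∂y = 45x^2 + 30.

D is the region x^2 + y^2 ≤ 25. Evaluating the double integral:

In polar coordinates (x = r cos θ, y = r sin θ, dA = r dr dθ) the integrand becomes 45r^2cos(θ)^2 + 30, so

    ∬_D (45x^2 + 30) dA = ∫_0^{2π} ∫_0^{5} (45r^2cos(θ)^2 + 30) · r dr dθ.

Inner (r from 0 to 5): 28125cos(θ)^2/4 + 375.
Outer (θ from 0 to 2π): 31125π/4.

Therefore ∮_C P dx + Q dy = 31125π/4.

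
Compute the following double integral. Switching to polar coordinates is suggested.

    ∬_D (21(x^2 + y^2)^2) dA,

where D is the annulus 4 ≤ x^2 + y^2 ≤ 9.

The region D is 2 ≤ r ≤ 3, 0 ≤ θ ≤ 2π in polar coordinates, where x = r cos(θ), y = r sin(θ), and dA = r dr dθ.

Under the substitution, the integrand becomes 21r^4, so

    ∬_D (21(x^2 + y^2)^2) dA = ∫_{0}^{2π} ∫_{2}^{3} (21r^4) · r dr dθ.

Inner integral (in r): ∫_{2}^{3} (21r^4) · r dr = 4655/2.

Outer integral (in θ): ∫_{0}^{2π} (4655/2) dθ = 4655π.

Therefore ∬_D (21(x^2 + y^2)^2) dA = 4655π.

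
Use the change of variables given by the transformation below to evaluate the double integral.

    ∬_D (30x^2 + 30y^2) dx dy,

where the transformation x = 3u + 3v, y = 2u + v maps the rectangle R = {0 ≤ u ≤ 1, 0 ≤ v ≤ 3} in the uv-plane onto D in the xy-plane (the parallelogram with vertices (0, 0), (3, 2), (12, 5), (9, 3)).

Compute the Jacobian determinant of (x, y) with respect to (u, v):

    ∂(x,y)/∂(u,v) = | 3  3 | = (3)(1) - (3)(2) = -3.
                   | 2  1 |

Its absolute value is |J| = 3 (the area scaling factor).

Substituting x = 3u + 3v, y = 2u + v into the integrand,

    30x^2 + 30y^2 → 390u^2 + 660u v + 300v^2,

so the integral becomes

    ∬_R (390u^2 + 660u v + 300v^2) · |J| du dv = ∫_0^1 ∫_0^3 (1170u^2 + 1980u v + 900v^2) dv du.

Inner (v): 3510u^2 + 8910u + 8100.
Outer (u): 13725.

Therefore ∬_D (30x^2 + 30y^2) dx dy = 13725.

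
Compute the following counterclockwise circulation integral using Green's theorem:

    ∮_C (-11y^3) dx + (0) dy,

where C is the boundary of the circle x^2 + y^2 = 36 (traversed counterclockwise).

Green's theorem converts the closed line integral into a double integral over the enclosed region D:

    ∮_C P dx + Q dy = ∬_D (∂Q/∂x - ∂P/∂y) dA.

Here P = -11y^3, Q = 0, so

    ∂Q/∂x = 0,    ∂P/∂y = -33y^2,
    ∂Q/∂x - ∂P/∂y = 33y^2.

D is the region x^2 + y^2 ≤ 36. Evaluating the double integral:

In polar coordinates (x = r cos θ, y = r sin θ, dA = r dr dθ) the integrand becomes 33r^2sin(θ)^2, so

    ∬_D (33y^2) dA = ∫_0^{2π} ∫_0^{6} (33r^2sin(θ)^2) · r dr dθ.

Inner (r from 0 to 6): 10692sin(θ)^2.
Outer (θ from 0 to 2π): 10692π.

Therefore ∮_C P dx + Q dy = 10692π.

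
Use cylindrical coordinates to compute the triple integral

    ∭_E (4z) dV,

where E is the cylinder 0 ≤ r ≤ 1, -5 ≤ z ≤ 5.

In cylindrical coordinates, x = r cos(θ), y = r sin(θ), z = z, and dV = r dr dθ dz.

The integrand becomes 4z, so

    ∭_E (4z) dV = ∫_{0}^{2π} ∫_{0}^{1} ∫_{-5}^{5} (4z) · r dz dr dθ.

Inner (z): 0.
Middle (r from 0 to 1): 0.
Outer (θ): 0.

Therefore the triple integral equals 0.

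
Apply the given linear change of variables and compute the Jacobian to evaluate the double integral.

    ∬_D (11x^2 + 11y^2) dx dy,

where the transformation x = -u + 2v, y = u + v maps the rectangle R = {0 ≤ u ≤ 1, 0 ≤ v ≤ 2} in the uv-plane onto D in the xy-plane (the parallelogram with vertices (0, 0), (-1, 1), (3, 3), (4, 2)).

Compute the Jacobian determinant of (x, y) with respect to (u, v):

    ∂(x,y)/∂(u,v) = | -1  2 | = (-1)(1) - (2)(1) = -3.
                   | 1  1 |

Its absolute value is |J| = 3 (the area scaling factor).

Substituting x = -u + 2v, y = u + v into the integrand,

    11x^2 + 11y^2 → 22u^2 - 22u v + 55v^2,

so the integral becomes

    ∬_R (22u^2 - 22u v + 55v^2) · |J| du dv = ∫_0^1 ∫_0^2 (66u^2 - 66u v + 165v^2) dv du.

Inner (v): 132u^2 - 132u + 440.
Outer (u): 418.

Therefore ∬_D (11x^2 + 11y^2) dx dy = 418.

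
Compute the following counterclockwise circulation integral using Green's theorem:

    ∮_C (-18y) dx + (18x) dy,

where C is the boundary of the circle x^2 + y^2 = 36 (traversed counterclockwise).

Green's theorem converts the closed line integral into a double integral over the enclosed region D:

    ∮_C P dx + Q dy = ∬_D (∂Q/∂x - ∂P/∂y) dA.

Here P = -18y, Q = 18x, so

    ∂Q/∂x = 18,    ∂P/∂y = -18,
    ∂Q/∂x - ∂P/∂y = 36.

D is the region x^2 + y^2 ≤ 36. Evaluating the double integral:

In polar coordinates (x = r cos θ, y = r sin θ, dA = r dr dθ) the integrand becomes 36, so

    ∬_D (36) dA = ∫_0^{2π} ∫_0^{6} (36) · r dr dθ.

Inner (r from 0 to 6): 648.
Outer (θ from 0 to 2π): 1296π.

Therefore ∮_C P dx + Q dy = 1296π.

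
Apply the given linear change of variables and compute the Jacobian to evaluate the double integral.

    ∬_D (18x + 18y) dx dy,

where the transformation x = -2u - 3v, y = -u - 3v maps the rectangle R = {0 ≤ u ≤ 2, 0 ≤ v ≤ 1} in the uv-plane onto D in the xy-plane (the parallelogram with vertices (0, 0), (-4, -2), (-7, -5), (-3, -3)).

Compute the Jacobian determinant of (x, y) with respect to (u, v):

    ∂(x,y)/∂(u,v) = | -2  -3 | = (-2)(-3) - (-3)(-1) = 3.
                   | -1  -3 |

Its absolute value is |J| = 3 (the area scaling factor).

Substituting x = -2u - 3v, y = -u - 3v into the integrand,

    18x + 18y → -54u - 108v,

so the integral becomes

    ∬_R (-54u - 108v) · |J| du dv = ∫_0^2 ∫_0^1 (-162u - 324v) dv du.

Inner (v): -162u - 162.
Outer (u): -648.

Therefore ∬_D (18x + 18y) dx dy = -648.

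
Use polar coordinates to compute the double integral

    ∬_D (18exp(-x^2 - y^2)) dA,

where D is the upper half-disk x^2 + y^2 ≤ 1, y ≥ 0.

The region D is 0 ≤ r ≤ 1, 0 ≤ θ ≤ π in polar coordinates, where x = r cos(θ), y = r sin(θ), and dA = r dr dθ.

Under the substitution, the integrand becomes 18exp(-r^2), so

    ∬_D (18exp(-x^2 - y^2)) dA = ∫_{0}^{π} ∫_{0}^{1} (18exp(-r^2)) · r dr dθ.

Inner integral (in r): ∫_{0}^{1} (18exp(-r^2)) · r dr = 9 - 9exp(-1).

Outer integral (in θ): ∫_{0}^{π} (9 - 9exp(-1)) dθ = -9π exp(-1) + 9π.

Therefore ∬_D (18exp(-x^2 - y^2)) dA = -9π exp(-1) + 9π.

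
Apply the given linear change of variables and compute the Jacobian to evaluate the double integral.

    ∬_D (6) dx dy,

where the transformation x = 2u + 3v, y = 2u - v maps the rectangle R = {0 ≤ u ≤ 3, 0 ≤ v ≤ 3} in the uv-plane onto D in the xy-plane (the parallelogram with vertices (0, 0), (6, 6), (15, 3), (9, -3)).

Compute the Jacobian determinant of (x, y) with respect to (u, v):

    ∂(x,y)/∂(u,v) = | 2  3 | = (2)(-1) - (3)(2) = -8.
                   | 2  -1 |

Its absolute value is |J| = 8 (the area scaling factor).

Substituting x = 2u + 3v, y = 2u - v into the integrand,

    6 → 6,

so the integral becomes

    ∬_R (6) · |J| du dv = ∫_0^3 ∫_0^3 (48) dv du.

Inner (v): 144.
Outer (u): 432.

Therefore ∬_D (6) dx dy = 432.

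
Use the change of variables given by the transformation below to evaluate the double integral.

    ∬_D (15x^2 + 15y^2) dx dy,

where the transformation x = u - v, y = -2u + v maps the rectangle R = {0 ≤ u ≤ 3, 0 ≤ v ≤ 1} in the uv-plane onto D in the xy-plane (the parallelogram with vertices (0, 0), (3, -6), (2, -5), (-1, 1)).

Compute the Jacobian determinant of (x, y) with respect to (u, v):

    ∂(x,y)/∂(u,v) = | 1  -1 | = (1)(1) - (-1)(-2) = -1.
                   | -2  1 |

Its absolute value is |J| = 1 (the area scaling factor).

Substituting x = u - v, y = -2u + v into the integrand,

    15x^2 + 15y^2 → 75u^2 - 90u v + 30v^2,

so the integral becomes

    ∬_R (75u^2 - 90u v + 30v^2) · |J| du dv = ∫_0^3 ∫_0^1 (75u^2 - 90u v + 30v^2) dv du.

Inner (v): 75u^2 - 45u + 10.
Outer (u): 1005/2.

Therefore ∬_D (15x^2 + 15y^2) dx dy = 1005/2.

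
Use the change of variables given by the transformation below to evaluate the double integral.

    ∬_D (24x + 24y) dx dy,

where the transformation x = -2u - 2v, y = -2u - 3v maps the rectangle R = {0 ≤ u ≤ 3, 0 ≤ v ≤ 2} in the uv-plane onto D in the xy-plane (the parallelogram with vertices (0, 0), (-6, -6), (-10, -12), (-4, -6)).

Compute the Jacobian determinant of (x, y) with respect to (u, v):

    ∂(x,y)/∂(u,v) = | -2  -2 | = (-2)(-3) - (-2)(-2) = 2.
                   | -2  -3 |

Its absolute value is |J| = 2 (the area scaling factor).

Substituting x = -2u - 2v, y = -2u - 3v into the integrand,

    24x + 24y → -96u - 120v,

so the integral becomes

    ∬_R (-96u - 120v) · |J| du dv = ∫_0^3 ∫_0^2 (-192u - 240v) dv du.

Inner (v): -384u - 480.
Outer (u): -3168.

Therefore ∬_D (24x + 24y) dx dy = -3168.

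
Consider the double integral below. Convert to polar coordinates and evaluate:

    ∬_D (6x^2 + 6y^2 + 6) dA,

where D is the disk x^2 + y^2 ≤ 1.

The region D is 0 ≤ r ≤ 1, 0 ≤ θ ≤ 2π in polar coordinates, where x = r cos(θ), y = r sin(θ), and dA = r dr dθ.

Under the substitution, the integrand becomes 6r^2 + 6, so

    ∬_D (6x^2 + 6y^2 + 6) dA = ∫_{0}^{2π} ∫_{0}^{1} (6r^2 + 6) · r dr dθ.

Inner integral (in r): ∫_{0}^{1} (6r^2 + 6) · r dr = 9/2.

Outer integral (in θ): ∫_{0}^{2π} (9/2) dθ = 9π.

Therefore ∬_D (6x^2 + 6y^2 + 6) dA = 9π.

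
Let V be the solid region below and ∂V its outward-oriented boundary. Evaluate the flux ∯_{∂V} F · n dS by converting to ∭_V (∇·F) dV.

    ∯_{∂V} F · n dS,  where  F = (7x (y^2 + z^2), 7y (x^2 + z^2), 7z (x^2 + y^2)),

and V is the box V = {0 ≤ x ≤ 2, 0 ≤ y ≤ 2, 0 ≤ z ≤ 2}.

By the divergence theorem,

    ∯_{∂V} F · n dS = ∭_V (∇ · F) dV.

Compute the divergence:
    ∇ · F = ∂F_x/∂x + ∂F_y/∂y + ∂F_z/∂z = 7y^2 + 7z^2 + 7x^2 + 7z^2 + 7x^2 + 7y^2 = 14x^2 + 14y^2 + 14z^2.

V is a rectangular box, so dV = dx dy dz with 0 ≤ x ≤ 2, 0 ≤ y ≤ 2, 0 ≤ z ≤ 2.

Integrate (14x^2 + 14y^2 + 14z^2) over V as an iterated integral:

    ∭_V (∇·F) dV = ∫_0^{2} ∫_0^{2} ∫_0^{2} (14x^2 + 14y^2 + 14z^2) dz dy dx.

Inner (z from 0 to 2): 28x^2 + 28y^2 + 112/3.
Middle (y from 0 to 2): 56x^2 + 448/3.
Outer (x from 0 to 2): 448.

Therefore ∯_{∂V} F · n dS = 448.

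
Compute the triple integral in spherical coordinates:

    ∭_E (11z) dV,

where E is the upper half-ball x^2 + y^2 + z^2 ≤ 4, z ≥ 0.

In spherical coordinates, x = ρ sin(φ) cos(θ), y = ρ sin(φ) sin(θ), z = ρ cos(φ), and dV = ρ^2 sin(φ) dρ dφ dθ.

The integrand becomes 11ρ cos(φ), so

    ∭_E (11z) dV = ∫_{0}^{2π} ∫_{0}^{π/2} ∫_{0}^{2} (11ρ cos(φ)) · ρ^2 sin(φ) dρ dφ dθ.

Inner (ρ): 22sin(2φ).
Middle (φ): 22.
Outer (θ): 44π.

Therefore the triple integral equals 44π.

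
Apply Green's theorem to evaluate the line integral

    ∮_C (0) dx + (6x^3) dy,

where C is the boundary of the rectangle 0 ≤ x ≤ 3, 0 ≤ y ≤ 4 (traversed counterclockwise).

Green's theorem converts the closed line integral into a double integral over the enclosed region D:

    ∮_C P dx + Q dy = ∬_D (∂Q/∂x - ∂P/∂y) dA.

Here P = 0, Q = 6x^3, so

    ∂Q/∂x = 18x^2,    ∂P/∂y = 0,
    ∂Q/∂x - ∂P/∂y = 18x^2.

D is the region 0 ≤ x ≤ 3, 0 ≤ y ≤ 4. Evaluating the double integral:

    ∬_D (18x^2) dA = ∫_0^{3} ∫_0^{4} (18x^2) dy dx.

Inner (y from 0 to 4): 72x^2.
Outer (x from 0 to 3): 648.

Therefore ∮_C P dx + Q dy = 648.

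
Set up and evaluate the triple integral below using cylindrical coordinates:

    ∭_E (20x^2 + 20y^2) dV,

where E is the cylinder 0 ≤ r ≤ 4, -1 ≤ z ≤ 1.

In cylindrical coordinates, x = r cos(θ), y = r sin(θ), z = z, and dV = r dr dθ dz.

The integrand becomes 20r^2, so

    ∭_E (20x^2 + 20y^2) dV = ∫_{0}^{2π} ∫_{0}^{4} ∫_{-1}^{1} (20r^2) · r dz dr dθ.

Inner (z): 40r^3.
Middle (r from 0 to 4): 2560.
Outer (θ): 5120π.

Therefore the triple integral equals 5120π.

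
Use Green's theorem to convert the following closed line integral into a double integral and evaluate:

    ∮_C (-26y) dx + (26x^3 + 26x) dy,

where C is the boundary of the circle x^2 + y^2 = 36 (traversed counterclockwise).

Green's theorem converts the closed line integral into a double integral over the enclosed region D:

    ∮_C P dx + Q dy = ∬_D (∂Q/∂x - ∂P/∂y) dA.

Here P = -26y, Q = 26x^3 + 26x, so

    ∂Q/∂x = 78x^2 + 26,    ∂P/∂y = -26,
    ∂Q/∂x - ∂P/∂y = 78x^2 + 52.

D is the region x^2 + y^2 ≤ 36. Evaluating the double integral:

In polar coordinates (x = r cos θ, y = r sin θ, dA = r dr dθ) the integrand becomes 78r^2cos(θ)^2 + 52, so

    ∬_D (78x^2 + 52) dA = ∫_0^{2π} ∫_0^{6} (78r^2cos(θ)^2 + 52) · r dr dθ.

Inner (r from 0 to 6): 25272cos(θ)^2 + 936.
Outer (θ from 0 to 2π): 27144π.

Therefore ∮_C P dx + Q dy = 27144π.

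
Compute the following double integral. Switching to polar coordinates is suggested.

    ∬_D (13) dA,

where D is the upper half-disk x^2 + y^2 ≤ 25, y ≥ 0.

The region D is 0 ≤ r ≤ 5, 0 ≤ θ ≤ π in polar coordinates, where x = r cos(θ), y = r sin(θ), and dA = r dr dθ.

Under the substitution, the integrand becomes 13, so

    ∬_D (13) dA = ∫_{0}^{π} ∫_{0}^{5} (13) · r dr dθ.

Inner integral (in r): ∫_{0}^{5} (13) · r dr = 325/2.

Outer integral (in θ): ∫_{0}^{π} (325/2) dθ = 325π/2.

Therefore ∬_D (13) dA = 325π/2.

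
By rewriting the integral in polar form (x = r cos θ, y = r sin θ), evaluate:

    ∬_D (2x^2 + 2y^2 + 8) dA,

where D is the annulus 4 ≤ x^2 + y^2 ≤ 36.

The region D is 2 ≤ r ≤ 6, 0 ≤ θ ≤ 2π in polar coordinates, where x = r cos(θ), y = r sin(θ), and dA = r dr dθ.

Under the substitution, the integrand becomes 2r^2 + 8, so

    ∬_D (2x^2 + 2y^2 + 8) dA = ∫_{0}^{2π} ∫_{2}^{6} (2r^2 + 8) · r dr dθ.

Inner integral (in r): ∫_{2}^{6} (2r^2 + 8) · r dr = 768.

Outer integral (in θ): ∫_{0}^{2π} (768) dθ = 1536π.

Therefore ∬_D (2x^2 + 2y^2 + 8) dA = 1536π.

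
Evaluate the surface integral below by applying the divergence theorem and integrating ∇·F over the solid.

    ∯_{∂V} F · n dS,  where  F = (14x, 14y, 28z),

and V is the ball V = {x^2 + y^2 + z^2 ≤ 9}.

By the divergence theorem,

    ∯_{∂V} F · n dS = ∭_V (∇ · F) dV.

Compute the divergence:
    ∇ · F = ∂F_x/∂x + ∂F_y/∂y + ∂F_z/∂z = 14 + 14 + 28 = 56.

In spherical coordinates, x = ρ sin(φ) cos(θ), y = ρ sin(φ) sin(θ), z = ρ cos(φ), dV = ρ^2 sin(φ) dρ dφ dθ, with 0 ≤ ρ ≤ 3, 0 ≤ φ ≤ π, 0 ≤ θ ≤ 2π.

The integrand, after substitution and multiplying by the volume element, becomes (56) · ρ^2 sin(φ), so

    ∭_V (∇·F) dV = ∫_0^{2π} ∫_0^{π} ∫_0^{3} (56) · ρ^2 sin(φ) dρ dφ dθ.

Inner (ρ from 0 to 3): 504sin(φ).
Middle (φ from 0 to π): 1008.
Outer (θ from 0 to 2π): 2016π.

Therefore ∯_{∂V} F · n dS = 2016π.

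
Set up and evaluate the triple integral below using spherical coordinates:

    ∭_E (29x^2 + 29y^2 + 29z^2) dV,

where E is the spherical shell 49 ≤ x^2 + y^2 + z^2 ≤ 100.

In spherical coordinates, x = ρ sin(φ) cos(θ), y = ρ sin(φ) sin(θ), z = ρ cos(φ), and dV = ρ^2 sin(φ) dρ dφ dθ.

The integrand becomes 29ρ^2, so

    ∭_E (29x^2 + 29y^2 + 29z^2) dV = ∫_{0}^{2π} ∫_{0}^{π} ∫_{7}^{10} (29ρ^2) · ρ^2 sin(φ) dρ dφ dθ.

Inner (ρ): 2412597sin(φ)/5.
Middle (φ): 4825194/5.
Outer (θ): 9650388π/5.

Therefore the triple integral equals 9650388π/5.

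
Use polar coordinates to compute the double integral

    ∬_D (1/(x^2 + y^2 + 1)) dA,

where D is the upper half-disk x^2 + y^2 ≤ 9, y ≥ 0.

The region D is 0 ≤ r ≤ 3, 0 ≤ θ ≤ π in polar coordinates, where x = r cos(θ), y = r sin(θ), and dA = r dr dθ.

Under the substitution, the integrand becomes 1/(r^2 + 1), so

    ∬_D (1/(x^2 + y^2 + 1)) dA = ∫_{0}^{π} ∫_{0}^{3} (1/(r^2 + 1)) · r dr dθ.

Inner integral (in r): ∫_{0}^{3} (1/(r^2 + 1)) · r dr = log(10)/2.

Outer integral (in θ): ∫_{0}^{π} (log(10)/2) dθ = π log(10)/2.

Therefore ∬_D (1/(x^2 + y^2 + 1)) dA = π log(10)/2.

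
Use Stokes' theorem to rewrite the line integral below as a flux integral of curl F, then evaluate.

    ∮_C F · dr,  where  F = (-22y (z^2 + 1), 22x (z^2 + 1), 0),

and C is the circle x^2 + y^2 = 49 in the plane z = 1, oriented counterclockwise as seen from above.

Let S be the flat disk x^2 + y^2 ≤ 49 in the plane z = 1, with upward unit normal n̂ = ẑ. By Stokes' theorem,

    ∮_C F · dr = ∬_S (∇ × F) · n̂ dS = ∬_D (curl F)_z dA,

where D is the disk x^2 + y^2 ≤ 49.

Compute the curl of F = (-22y (z^2 + 1), 22x (z^2 + 1), 0):
    (∇ × F)_x = ∂F_z/∂y - ∂F_y/∂z = -44x z,
    (∇ × F)_y = ∂F_x/∂z - ∂F_z/∂x = -44y z,
    (∇ × F)_z = ∂F_y/∂x - ∂F_x/∂y = 44z^2 + 44.

On z = 1, (curl F)_z = 88.

Convert to polar (x = r cos θ, y = r sin θ, dA = r dr dθ); the integrand becomes 88, so

    ∬_D (curl F)_z dA = ∫_0^{2π} ∫_0^{7} (88) · r dr dθ.

Inner (r from 0 to 7): 2156.
Outer (θ from 0 to 2π): 4312π.

Therefore ∮_C F · dr = 4312π.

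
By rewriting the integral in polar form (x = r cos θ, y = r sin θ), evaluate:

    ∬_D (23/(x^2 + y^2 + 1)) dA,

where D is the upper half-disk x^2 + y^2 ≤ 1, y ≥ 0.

The region D is 0 ≤ r ≤ 1, 0 ≤ θ ≤ π in polar coordinates, where x = r cos(θ), y = r sin(θ), and dA = r dr dθ.

Under the substitution, the integrand becomes 23/(r^2 + 1), so

    ∬_D (23/(x^2 + y^2 + 1)) dA = ∫_{0}^{π} ∫_{0}^{1} (23/(r^2 + 1)) · r dr dθ.

Inner integral (in r): ∫_{0}^{1} (23/(r^2 + 1)) · r dr = 23log(2)/2.

Outer integral (in θ): ∫_{0}^{π} (23log(2)/2) dθ = 23π log(2)/2.

Therefore ∬_D (23/(x^2 + y^2 + 1)) dA = 23π log(2)/2.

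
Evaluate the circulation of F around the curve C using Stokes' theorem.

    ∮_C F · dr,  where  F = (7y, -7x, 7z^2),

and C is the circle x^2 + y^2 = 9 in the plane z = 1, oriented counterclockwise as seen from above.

Let S be the flat disk x^2 + y^2 ≤ 9 in the plane z = 1, with upward unit normal n̂ = ẑ. By Stokes' theorem,

    ∮_C F · dr = ∬_S (∇ × F) · n̂ dS = ∬_D (curl F)_z dA,

where D is the disk x^2 + y^2 ≤ 9.

Compute the curl of F = (7y, -7x, 7z^2):
    (∇ × F)_x = ∂F_z/∂y - ∂F_y/∂z = 0,
    (∇ × F)_y = ∂F_x/∂z - ∂F_z/∂x = 0,
    (∇ × F)_z = ∂F_y/∂x - ∂F_x/∂y = -14.

On z = 1, (curl F)_z = -14.

Convert to polar (x = r cos θ, y = r sin θ, dA = r dr dθ); the integrand becomes -14, so

    ∬_D (curl F)_z dA = ∫_0^{2π} ∫_0^{3} (-14) · r dr dθ.

Inner (r from 0 to 3): -63.
Outer (θ from 0 to 2π): -126π.

Therefore ∮_C F · dr = -126π.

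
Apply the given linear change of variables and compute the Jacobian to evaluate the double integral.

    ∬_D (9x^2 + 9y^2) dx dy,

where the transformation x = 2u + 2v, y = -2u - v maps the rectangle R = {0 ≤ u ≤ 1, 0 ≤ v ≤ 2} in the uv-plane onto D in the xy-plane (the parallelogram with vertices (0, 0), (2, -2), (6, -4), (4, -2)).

Compute the Jacobian determinant of (x, y) with respect to (u, v):

    ∂(x,y)/∂(u,v) = | 2  2 | = (2)(-1) - (2)(-2) = 2.
                   | -2  -1 |

Its absolute value is |J| = 2 (the area scaling factor).

Substituting x = 2u + 2v, y = -2u - v into the integrand,

    9x^2 + 9y^2 → 72u^2 + 108u v + 45v^2,

so the integral becomes

    ∬_R (72u^2 + 108u v + 45v^2) · |J| du dv = ∫_0^1 ∫_0^2 (144u^2 + 216u v + 90v^2) dv du.

Inner (v): 288u^2 + 432u + 240.
Outer (u): 552.

Therefore ∬_D (9x^2 + 9y^2) dx dy = 552.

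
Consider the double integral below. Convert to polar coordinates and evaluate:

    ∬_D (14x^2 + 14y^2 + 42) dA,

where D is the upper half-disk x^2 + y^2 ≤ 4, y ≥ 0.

The region D is 0 ≤ r ≤ 2, 0 ≤ θ ≤ π in polar coordinates, where x = r cos(θ), y = r sin(θ), and dA = r dr dθ.

Under the substitution, the integrand becomes 14r^2 + 42, so

    ∬_D (14x^2 + 14y^2 + 42) dA = ∫_{0}^{π} ∫_{0}^{2} (14r^2 + 42) · r dr dθ.

Inner integral (in r): ∫_{0}^{2} (14r^2 + 42) · r dr = 140.

Outer integral (in θ): ∫_{0}^{π} (140) dθ = 140π.

Therefore ∬_D (14x^2 + 14y^2 + 42) dA = 140π.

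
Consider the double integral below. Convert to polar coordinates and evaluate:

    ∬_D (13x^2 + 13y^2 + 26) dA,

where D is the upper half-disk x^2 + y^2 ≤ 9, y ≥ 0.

The region D is 0 ≤ r ≤ 3, 0 ≤ θ ≤ π in polar coordinates, where x = r cos(θ), y = r sin(θ), and dA = r dr dθ.

Under the substitution, the integrand becomes 13r^2 + 26, so

    ∬_D (13x^2 + 13y^2 + 26) dA = ∫_{0}^{π} ∫_{0}^{3} (13r^2 + 26) · r dr dθ.

Inner integral (in r): ∫_{0}^{3} (13r^2 + 26) · r dr = 1521/4.

Outer integral (in θ): ∫_{0}^{π} (1521/4) dθ = 1521π/4.

Therefore ∬_D (13x^2 + 13y^2 + 26) dA = 1521π/4.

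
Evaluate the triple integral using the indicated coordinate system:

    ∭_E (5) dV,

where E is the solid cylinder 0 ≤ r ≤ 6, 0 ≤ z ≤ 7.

In cylindrical coordinates, x = r cos(θ), y = r sin(θ), z = z, and dV = r dr dθ dz.

The integrand becomes 5, so

    ∭_E (5) dV = ∫_{0}^{2π} ∫_{0}^{6} ∫_{0}^{7} (5) · r dz dr dθ.

Inner (z): 35r.
Middle (r from 0 to 6): 630.
Outer (θ): 1260π.

Therefore the triple integral equals 1260π.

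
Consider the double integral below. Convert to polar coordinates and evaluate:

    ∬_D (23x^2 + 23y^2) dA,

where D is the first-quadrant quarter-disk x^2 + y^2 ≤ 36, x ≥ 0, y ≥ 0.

The region D is 0 ≤ r ≤ 6, 0 ≤ θ ≤ π/2 in polar coordinates, where x = r cos(θ), y = r sin(θ), and dA = r dr dθ.

Under the substitution, the integrand becomes 23r^2, so

    ∬_D (23x^2 + 23y^2) dA = ∫_{0}^{π/2} ∫_{0}^{6} (23r^2) · r dr dθ.

Inner integral (in r): ∫_{0}^{6} (23r^2) · r dr = 7452.

Outer integral (in θ): ∫_{0}^{π/2} (7452) dθ = 3726π.

Therefore ∬_D (23x^2 + 23y^2) dA = 3726π.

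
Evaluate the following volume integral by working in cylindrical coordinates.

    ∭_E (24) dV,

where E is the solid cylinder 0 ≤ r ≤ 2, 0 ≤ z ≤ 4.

In cylindrical coordinates, x = r cos(θ), y = r sin(θ), z = z, and dV = r dr dθ dz.

The integrand becomes 24, so

    ∭_E (24) dV = ∫_{0}^{2π} ∫_{0}^{2} ∫_{0}^{4} (24) · r dz dr dθ.

Inner (z): 96r.
Middle (r from 0 to 2): 192.
Outer (θ): 384π.

Therefore the triple integral equals 384π.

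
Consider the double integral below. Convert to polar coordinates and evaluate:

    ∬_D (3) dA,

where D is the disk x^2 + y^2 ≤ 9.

The region D is 0 ≤ r ≤ 3, 0 ≤ θ ≤ 2π in polar coordinates, where x = r cos(θ), y = r sin(θ), and dA = r dr dθ.

Under the substitution, the integrand becomes 3, so

    ∬_D (3) dA = ∫_{0}^{2π} ∫_{0}^{3} (3) · r dr dθ.

Inner integral (in r): ∫_{0}^{3} (3) · r dr = 27/2.

Outer integral (in θ): ∫_{0}^{2π} (27/2) dθ = 27π.

Therefore ∬_D (3) dA = 27π.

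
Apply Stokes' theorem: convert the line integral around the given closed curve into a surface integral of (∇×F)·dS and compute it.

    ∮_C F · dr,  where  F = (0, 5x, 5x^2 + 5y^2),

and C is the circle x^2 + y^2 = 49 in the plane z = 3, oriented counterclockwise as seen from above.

Let S be the flat disk x^2 + y^2 ≤ 49 in the plane z = 3, with upward unit normal n̂ = ẑ. By Stokes' theorem,

    ∮_C F · dr = ∬_S (∇ × F) · n̂ dS = ∬_D (curl F)_z dA,

where D is the disk x^2 + y^2 ≤ 49.

Compute the curl of F = (0, 5x, 5x^2 + 5y^2):
    (∇ × F)_x = ∂F_z/∂y - ∂F_y/∂z = 10y,
    (∇ × F)_y = ∂F_x/∂z - ∂F_z/∂x = -10x,
    (∇ × F)_z = ∂F_y/∂x - ∂F_x/∂y = 5.

On z = 3, (curl F)_z = 5.

Convert to polar (x = r cos θ, y = r sin θ, dA = r dr dθ); the integrand becomes 5, so

    ∬_D (curl F)_z dA = ∫_0^{2π} ∫_0^{7} (5) · r dr dθ.

Inner (r from 0 to 7): 245/2.
Outer (θ from 0 to 2π): 245π.

Therefore ∮_C F · dr = 245π.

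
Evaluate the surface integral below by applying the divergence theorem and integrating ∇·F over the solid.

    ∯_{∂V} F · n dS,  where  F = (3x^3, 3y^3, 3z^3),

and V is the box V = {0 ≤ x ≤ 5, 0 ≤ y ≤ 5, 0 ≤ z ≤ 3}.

By the divergence theorem,

    ∯_{∂V} F · n dS = ∭_V (∇ · F) dV.

Compute the divergence:
    ∇ · F = ∂F_x/∂x + ∂F_y/∂y + ∂F_z/∂z = 9x^2 + 9y^2 + 9z^2.

V is a rectangular box, so dV = dx dy dz with 0 ≤ x ≤ 5, 0 ≤ y ≤ 5, 0 ≤ z ≤ 3.

Integrate (9x^2 + 9y^2 + 9z^2) over V as an iterated integral:

    ∭_V (∇·F) dV = ∫_0^{5} ∫_0^{5} ∫_0^{3} (9x^2 + 9y^2 + 9z^2) dz dy dx.

Inner (z from 0 to 3): 27x^2 + 27y^2 + 81.
Middle (y from 0 to 5): 135x^2 + 1530.
Outer (x from 0 to 5): 13275.

Therefore ∯_{∂V} F · n dS = 13275.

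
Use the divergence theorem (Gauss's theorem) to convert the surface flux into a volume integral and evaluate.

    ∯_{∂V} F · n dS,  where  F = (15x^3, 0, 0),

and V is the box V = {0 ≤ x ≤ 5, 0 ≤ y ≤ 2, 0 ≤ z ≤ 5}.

By the divergence theorem,

    ∯_{∂V} F · n dS = ∭_V (∇ · F) dV.

Compute the divergence:
    ∇ · F = ∂F_x/∂x + ∂F_y/∂y + ∂F_z/∂z = 45x^2 + 0 + 0 = 45x^2.

V is a rectangular box, so dV = dx dy dz with 0 ≤ x ≤ 5, 0 ≤ y ≤ 2, 0 ≤ z ≤ 5.

Integrate (45x^2) over V as an iterated integral:

    ∭_V (∇·F) dV = ∫_0^{5} ∫_0^{2} ∫_0^{5} (45x^2) dz dy dx.

Inner (z from 0 to 5): 225x^2.
Middle (y from 0 to 2): 450x^2.
Outer (x from 0 to 5): 18750.

Therefore ∯_{∂V} F · n dS = 18750.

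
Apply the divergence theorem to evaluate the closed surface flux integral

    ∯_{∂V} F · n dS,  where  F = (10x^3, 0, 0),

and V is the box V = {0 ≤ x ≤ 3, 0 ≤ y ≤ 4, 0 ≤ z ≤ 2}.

By the divergence theorem,

    ∯_{∂V} F · n dS = ∭_V (∇ · F) dV.

Compute the divergence:
    ∇ · F = ∂F_x/∂x + ∂F_y/∂y + ∂F_z/∂z = 30x^2 + 0 + 0 = 30x^2.

V is a rectangular box, so dV = dx dy dz with 0 ≤ x ≤ 3, 0 ≤ y ≤ 4, 0 ≤ z ≤ 2.

Integrate (30x^2) over V as an iterated integral:

    ∭_V (∇·F) dV = ∫_0^{3} ∫_0^{4} ∫_0^{2} (30x^2) dz dy dx.

Inner (z from 0 to 2): 60x^2.
Middle (y from 0 to 4): 240x^2.
Outer (x from 0 to 3): 2160.

Therefore ∯_{∂V} F · n dS = 2160.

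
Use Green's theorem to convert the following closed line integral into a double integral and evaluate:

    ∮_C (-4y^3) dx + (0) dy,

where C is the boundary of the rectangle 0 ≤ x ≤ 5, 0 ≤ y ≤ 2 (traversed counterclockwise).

Green's theorem converts the closed line integral into a double integral over the enclosed region D:

    ∮_C P dx + Q dy = ∬_D (∂Q/∂x - ∂P/∂y) dA.

Here P = -4y^3, Q = 0, so

    ∂Q/∂x = 0,    ∂P/∂y = -12y^2,
    ∂Q/∂x - ∂P/∂y = 12y^2.

D is the region 0 ≤ x ≤ 5, 0 ≤ y ≤ 2. Evaluating the double integral:

    ∬_D (12y^2) dA = ∫_0^{5} ∫_0^{2} (12y^2) dy dx.

Inner (y from 0 to 2): 32.
Outer (x from 0 to 5): 160.

Therefore ∮_C P dx + Q dy = 160.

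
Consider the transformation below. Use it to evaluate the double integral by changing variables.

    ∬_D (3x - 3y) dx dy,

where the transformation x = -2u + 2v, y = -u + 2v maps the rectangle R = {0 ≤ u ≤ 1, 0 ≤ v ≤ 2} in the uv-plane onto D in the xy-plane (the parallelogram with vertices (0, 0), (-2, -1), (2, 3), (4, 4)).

Compute the Jacobian determinant of (x, y) with respect to (u, v):

    ∂(x,y)/∂(u,v) = | -2  2 | = (-2)(2) - (2)(-1) = -2.
                   | -1  2 |

Its absolute value is |J| = 2 (the area scaling factor).

Substituting x = -2u + 2v, y = -u + 2v into the integrand,

    3x - 3y → -3u,

so the integral becomes

    ∬_R (-3u) · |J| du dv = ∫_0^1 ∫_0^2 (-6u) dv du.

Inner (v): -12u.
Outer (u): -6.

Therefore ∬_D (3x - 3y) dx dy = -6.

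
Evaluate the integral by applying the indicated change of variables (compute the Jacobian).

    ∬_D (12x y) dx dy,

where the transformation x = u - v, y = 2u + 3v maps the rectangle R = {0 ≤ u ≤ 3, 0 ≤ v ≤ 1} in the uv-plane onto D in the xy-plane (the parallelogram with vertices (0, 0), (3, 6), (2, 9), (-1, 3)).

Compute the Jacobian determinant of (x, y) with respect to (u, v):

    ∂(x,y)/∂(u,v) = | 1  -1 | = (1)(3) - (-1)(2) = 5.
                   | 2  3 |

Its absolute value is |J| = 5 (the area scaling factor).

Substituting x = u - v, y = 2u + 3v into the integrand,

    12x y → 24u^2 + 12u v - 36v^2,

so the integral becomes

    ∬_R (24u^2 + 12u v - 36v^2) · |J| du dv = ∫_0^3 ∫_0^1 (120u^2 + 60u v - 180v^2) dv du.

Inner (v): 120u^2 + 30u - 60.
Outer (u): 1035.

Therefore ∬_D (12x y) dx dy = 1035.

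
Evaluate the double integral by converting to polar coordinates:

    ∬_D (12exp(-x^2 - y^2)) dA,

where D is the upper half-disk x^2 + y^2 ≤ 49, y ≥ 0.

The region D is 0 ≤ r ≤ 7, 0 ≤ θ ≤ π in polar coordinates, where x = r cos(θ), y = r sin(θ), and dA = r dr dθ.

Under the substitution, the integrand becomes 12exp(-r^2), so

    ∬_D (12exp(-x^2 - y^2)) dA = ∫_{0}^{π} ∫_{0}^{7} (12exp(-r^2)) · r dr dθ.

Inner integral (in r): ∫_{0}^{7} (12exp(-r^2)) · r dr = 6 - 6exp(-49).

Outer integral (in θ): ∫_{0}^{π} (6 - 6exp(-49)) dθ = -6π exp(-49) + 6π.

Therefore ∬_D (12exp(-x^2 - y^2)) dA = -6π exp(-49) + 6π.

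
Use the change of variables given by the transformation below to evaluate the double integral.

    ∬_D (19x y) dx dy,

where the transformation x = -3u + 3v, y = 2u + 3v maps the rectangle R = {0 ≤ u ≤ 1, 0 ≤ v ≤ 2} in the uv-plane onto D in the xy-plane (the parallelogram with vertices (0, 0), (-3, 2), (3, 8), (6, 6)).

Compute the Jacobian determinant of (x, y) with respect to (u, v):

    ∂(x,y)/∂(u,v) = | -3  3 | = (-3)(3) - (3)(2) = -15.
                   | 2  3 |

Its absolute value is |J| = 15 (the area scaling factor).

Substituting x = -3u + 3v, y = 2u + 3v into the integrand,

    19x y → -114u^2 - 57u v + 171v^2,

so the integral becomes

    ∬_R (-114u^2 - 57u v + 171v^2) · |J| du dv = ∫_0^1 ∫_0^2 (-1710u^2 - 855u v + 2565v^2) dv du.

Inner (v): -3420u^2 - 1710u + 6840.
Outer (u): 4845.

Therefore ∬_D (19x y) dx dy = 4845.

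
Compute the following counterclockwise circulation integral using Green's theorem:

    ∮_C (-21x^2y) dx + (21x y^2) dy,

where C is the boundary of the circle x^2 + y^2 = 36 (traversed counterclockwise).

Green's theorem converts the closed line integral into a double integral over the enclosed region D:

    ∮_C P dx + Q dy = ∬_D (∂Q/∂x - ∂P/∂y) dA.

Here P = -21x^2y, Q = 21x y^2, so

    ∂Q/∂x = 21y^2,    ∂P/∂y = -21x^2,
    ∂Q/∂x - ∂P/∂y = 21x^2 + 21y^2.

D is the region x^2 + y^2 ≤ 36. Evaluating the double integral:

In polar coordinates (x = r cos θ, y = r sin θ, dA = r dr dθ) the integrand becomes 21r^2, so

    ∬_D (21x^2 + 21y^2) dA = ∫_0^{2π} ∫_0^{6} (21r^2) · r dr dθ.

Inner (r from 0 to 6): 6804.
Outer (θ from 0 to 2π): 13608π.

Therefore ∮_C P dx + Q dy = 13608π.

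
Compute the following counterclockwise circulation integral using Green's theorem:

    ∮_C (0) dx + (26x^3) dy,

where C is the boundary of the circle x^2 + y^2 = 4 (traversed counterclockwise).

Green's theorem converts the closed line integral into a double integral over the enclosed region D:

    ∮_C P dx + Q dy = ∬_D (∂Q/∂x - ∂P/∂y) dA.

Here P = 0, Q = 26x^3, so

    ∂Q/∂x = 78x^2,    ∂P/∂y = 0,
    ∂Q/∂x - ∂P/∂y = 78x^2.

D is the region x^2 + y^2 ≤ 4. Evaluating the double integral:

In polar coordinates (x = r cos θ, y = r sin θ, dA = r dr dθ) the integrand becomes 78r^2cos(θ)^2, so

    ∬_D (78x^2) dA = ∫_0^{2π} ∫_0^{2} (78r^2cos(θ)^2) · r dr dθ.

Inner (r from 0 to 2): 312cos(θ)^2.
Outer (θ from 0 to 2π): 312π.

Therefore ∮_C P dx + Q dy = 312π.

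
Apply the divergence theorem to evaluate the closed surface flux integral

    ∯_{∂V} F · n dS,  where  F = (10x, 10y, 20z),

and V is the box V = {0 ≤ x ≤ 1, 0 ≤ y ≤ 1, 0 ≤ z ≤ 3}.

By the divergence theorem,

    ∯_{∂V} F · n dS = ∭_V (∇ · F) dV.

Compute the divergence:
    ∇ · F = ∂F_x/∂x + ∂F_y/∂y + ∂F_z/∂z = 10 + 10 + 20 = 40.

V is a rectangular box, so dV = dx dy dz with 0 ≤ x ≤ 1, 0 ≤ y ≤ 1, 0 ≤ z ≤ 3.

Integrate (40) over V as an iterated integral:

    ∭_V (∇·F) dV = ∫_0^{1} ∫_0^{1} ∫_0^{3} (40) dz dy dx.

Inner (z from 0 to 3): 120.
Middle (y from 0 to 1): 120.
Outer (x from 0 to 1): 120.

Therefore ∯_{∂V} F · n dS = 120.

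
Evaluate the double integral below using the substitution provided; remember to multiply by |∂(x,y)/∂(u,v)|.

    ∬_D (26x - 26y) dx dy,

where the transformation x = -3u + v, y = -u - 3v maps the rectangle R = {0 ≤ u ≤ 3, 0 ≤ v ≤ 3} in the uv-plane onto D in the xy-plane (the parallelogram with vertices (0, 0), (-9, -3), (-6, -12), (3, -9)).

Compute the Jacobian determinant of (x, y) with respect to (u, v):

    ∂(x,y)/∂(u,v) = | -3  1 | = (-3)(-3) - (1)(-1) = 10.
                   | -1  -3 |

Its absolute value is |J| = 10 (the area scaling factor).

Substituting x = -3u + v, y = -u - 3v into the integrand,

    26x - 26y → -52u + 104v,

so the integral becomes

    ∬_R (-52u + 104v) · |J| du dv = ∫_0^3 ∫_0^3 (-520u + 1040v) dv du.

Inner (v): 4680 - 1560u.
Outer (u): 7020.

Therefore ∬_D (26x - 26y) dx dy = 7020.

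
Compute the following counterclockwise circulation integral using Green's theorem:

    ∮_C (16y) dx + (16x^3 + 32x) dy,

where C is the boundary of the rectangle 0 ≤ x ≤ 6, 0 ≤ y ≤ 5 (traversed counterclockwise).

Green's theorem converts the closed line integral into a double integral over the enclosed region D:

    ∮_C P dx + Q dy = ∬_D (∂Q/∂x - ∂P/∂y) dA.

Here P = 16y, Q = 16x^3 + 32x, so

    ∂Q/∂x = 48x^2 + 32,    ∂P/∂y = 16,
    ∂Q/∂x - ∂P/∂y = 48x^2 + 16.

D is the region 0 ≤ x ≤ 6, 0 ≤ y ≤ 5. Evaluating the double integral:

    ∬_D (48x^2 + 16) dA = ∫_0^{6} ∫_0^{5} (48x^2 + 16) dy dx.

Inner (y from 0 to 5): 240x^2 + 80.
Outer (x from 0 to 6): 17760.

Therefore ∮_C P dx + Q dy = 17760.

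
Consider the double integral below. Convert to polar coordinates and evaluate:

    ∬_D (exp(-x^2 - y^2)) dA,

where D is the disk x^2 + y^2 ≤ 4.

The region D is 0 ≤ r ≤ 2, 0 ≤ θ ≤ 2π in polar coordinates, where x = r cos(θ), y = r sin(θ), and dA = r dr dθ.

Under the substitution, the integrand becomes exp(-r^2), so

    ∬_D (exp(-x^2 - y^2)) dA = ∫_{0}^{2π} ∫_{0}^{2} (exp(-r^2)) · r dr dθ.

Inner integral (in r): ∫_{0}^{2} (exp(-r^2)) · r dr = -(1 - exp(4))exp(-4)/2.

Outer integral (in θ): ∫_{0}^{2π} (-(1 - exp(4))exp(-4)/2) dθ = -π exp(-4) + π.

Therefore ∬_D (exp(-x^2 - y^2)) dA = -π exp(-4) + π.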